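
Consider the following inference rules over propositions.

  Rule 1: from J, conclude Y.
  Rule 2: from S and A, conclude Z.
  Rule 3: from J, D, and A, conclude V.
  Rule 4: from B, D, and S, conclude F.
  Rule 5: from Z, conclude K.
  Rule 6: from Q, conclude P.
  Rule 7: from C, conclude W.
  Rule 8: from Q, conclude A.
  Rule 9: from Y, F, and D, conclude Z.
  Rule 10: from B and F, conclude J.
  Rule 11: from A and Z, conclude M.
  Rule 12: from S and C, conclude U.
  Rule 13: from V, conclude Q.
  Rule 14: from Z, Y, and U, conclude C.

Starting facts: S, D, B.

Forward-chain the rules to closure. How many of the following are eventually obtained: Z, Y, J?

3

B, D, and S hold, so F follows (Rule 4).
B and F hold, so J follows (Rule 10).
J holds, so Y follows (Rule 1).
From Y, F, and D, Rule 9 gives Z.
Z: reached.
Y: reached.
J: reached.
All 3 are reached.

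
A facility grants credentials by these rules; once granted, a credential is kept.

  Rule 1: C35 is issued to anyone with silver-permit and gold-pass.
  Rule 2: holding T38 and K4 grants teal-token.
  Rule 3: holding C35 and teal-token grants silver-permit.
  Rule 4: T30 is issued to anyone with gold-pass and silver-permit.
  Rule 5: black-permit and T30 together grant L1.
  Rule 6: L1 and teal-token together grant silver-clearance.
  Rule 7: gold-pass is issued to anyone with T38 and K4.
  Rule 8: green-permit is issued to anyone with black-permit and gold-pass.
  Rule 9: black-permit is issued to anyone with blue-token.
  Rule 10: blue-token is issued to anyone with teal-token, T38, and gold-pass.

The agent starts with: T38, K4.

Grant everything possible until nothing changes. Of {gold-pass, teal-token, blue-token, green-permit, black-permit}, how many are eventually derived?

5

Holding T38 and K4 grants teal-token (Rule 2).
Holding T38 and K4 grants gold-pass (Rule 7).
Holding teal-token, T38, and gold-pass grants blue-token (Rule 10).
Holding blue-token grants black-permit (Rule 9).
Holding black-permit and gold-pass grants green-permit (Rule 8).
gold-pass: reached.
teal-token: reached.
blue-token: reached.
green-permit: reached.
black-permit: reached.
All 5 are reached.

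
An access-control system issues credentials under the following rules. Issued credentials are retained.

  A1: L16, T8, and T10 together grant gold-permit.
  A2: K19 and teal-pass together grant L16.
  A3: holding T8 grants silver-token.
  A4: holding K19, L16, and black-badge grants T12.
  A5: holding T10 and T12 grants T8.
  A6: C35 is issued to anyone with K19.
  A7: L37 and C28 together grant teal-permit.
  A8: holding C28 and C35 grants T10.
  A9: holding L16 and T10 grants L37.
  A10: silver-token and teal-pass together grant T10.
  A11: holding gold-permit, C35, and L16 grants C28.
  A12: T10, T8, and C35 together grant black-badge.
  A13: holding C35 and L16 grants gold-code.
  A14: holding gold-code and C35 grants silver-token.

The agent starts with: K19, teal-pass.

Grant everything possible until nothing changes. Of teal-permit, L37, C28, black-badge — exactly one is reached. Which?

Holding K19 and teal-pass grants L16 (A2).
Holding K19 grants C35 (A6).
Holding C35 and L16 grants gold-code (A13).
Holding gold-code and C35 grants silver-token (A14).
Holding silver-token and teal-pass grants T10 (A10).
Holding L16 and T10 grants L37 (A9).
teal-permit would need L37 and C28 (A7), but C28 is never granted. black-badge would need T10, T8, and C35 (A12), but T8 is never granted. C28 would need gold-permit, C35, and L16 (A11), but gold-permit is never granted.

L37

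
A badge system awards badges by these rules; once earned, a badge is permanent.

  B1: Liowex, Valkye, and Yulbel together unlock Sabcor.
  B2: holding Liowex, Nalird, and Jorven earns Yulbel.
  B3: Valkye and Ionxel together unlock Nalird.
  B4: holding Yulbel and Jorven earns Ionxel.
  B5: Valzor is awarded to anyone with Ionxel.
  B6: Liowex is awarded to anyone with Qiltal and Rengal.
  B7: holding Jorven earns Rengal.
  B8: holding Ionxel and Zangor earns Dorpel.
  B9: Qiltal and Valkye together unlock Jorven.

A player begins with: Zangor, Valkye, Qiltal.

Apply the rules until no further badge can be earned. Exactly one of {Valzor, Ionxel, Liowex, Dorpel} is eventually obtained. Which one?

Liowex

With Qiltal and Valkye, Jorven is earned (B9).
With Jorven, Rengal is earned (B7).
With Qiltal and Rengal, Liowex is earned (B6).
Ionxel would need Yulbel and Jorven (B4), but Yulbel is never earned. Dorpel would need Ionxel and Zangor (B8), but Ionxel is never earned. Valzor would need Ionxel (B5), but Ionxel is never earned.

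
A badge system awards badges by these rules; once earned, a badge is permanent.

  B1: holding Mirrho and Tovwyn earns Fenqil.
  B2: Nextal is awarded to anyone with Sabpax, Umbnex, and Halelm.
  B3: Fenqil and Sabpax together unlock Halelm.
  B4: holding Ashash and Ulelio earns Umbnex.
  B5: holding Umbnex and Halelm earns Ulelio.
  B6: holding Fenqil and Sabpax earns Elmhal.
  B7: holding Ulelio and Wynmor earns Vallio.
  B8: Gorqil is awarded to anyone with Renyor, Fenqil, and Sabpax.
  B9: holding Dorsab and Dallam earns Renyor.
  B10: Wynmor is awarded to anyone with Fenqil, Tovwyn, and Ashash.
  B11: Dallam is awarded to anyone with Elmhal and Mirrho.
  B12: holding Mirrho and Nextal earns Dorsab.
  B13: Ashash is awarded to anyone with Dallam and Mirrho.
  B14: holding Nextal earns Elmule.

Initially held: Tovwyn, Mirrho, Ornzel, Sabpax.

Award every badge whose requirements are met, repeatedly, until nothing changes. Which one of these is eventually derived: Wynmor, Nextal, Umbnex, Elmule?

Wynmor

With Mirrho and Tovwyn, Fenqil is earned (B1).
With Fenqil and Sabpax, Elmhal is earned (B6).
With Elmhal and Mirrho, Dallam is earned (B11).
With Dallam and Mirrho, Ashash is earned (B13).
With Fenqil, Tovwyn, and Ashash, Wynmor is earned (B10).
Elmule would need Nextal (B14), but Nextal is never earned. Nextal would need Sabpax, Umbnex, and Halelm (B2), but Umbnex is never earned. Umbnex would need Ashash and Ulelio (B4), but Ulelio is never earned.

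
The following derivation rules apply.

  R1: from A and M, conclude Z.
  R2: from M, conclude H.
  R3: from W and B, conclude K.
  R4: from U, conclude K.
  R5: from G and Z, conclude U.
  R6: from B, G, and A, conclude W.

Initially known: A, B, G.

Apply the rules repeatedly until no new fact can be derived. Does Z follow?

Z would need A and M (R1), but M is never established.

No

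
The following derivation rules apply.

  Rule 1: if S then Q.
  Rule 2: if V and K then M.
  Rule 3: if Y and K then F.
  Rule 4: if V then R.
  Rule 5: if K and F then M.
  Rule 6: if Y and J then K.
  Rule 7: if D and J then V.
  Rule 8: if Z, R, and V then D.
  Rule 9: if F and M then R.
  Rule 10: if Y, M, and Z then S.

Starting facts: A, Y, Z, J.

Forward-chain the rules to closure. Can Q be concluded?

From Y and J, Rule 6 gives K.
From Y and K, Rule 3 gives F.
From K and F, Rule 5 gives M.
From Y, M, and Z, Rule 10 gives S.
From S, Rule 1 gives Q.

Yes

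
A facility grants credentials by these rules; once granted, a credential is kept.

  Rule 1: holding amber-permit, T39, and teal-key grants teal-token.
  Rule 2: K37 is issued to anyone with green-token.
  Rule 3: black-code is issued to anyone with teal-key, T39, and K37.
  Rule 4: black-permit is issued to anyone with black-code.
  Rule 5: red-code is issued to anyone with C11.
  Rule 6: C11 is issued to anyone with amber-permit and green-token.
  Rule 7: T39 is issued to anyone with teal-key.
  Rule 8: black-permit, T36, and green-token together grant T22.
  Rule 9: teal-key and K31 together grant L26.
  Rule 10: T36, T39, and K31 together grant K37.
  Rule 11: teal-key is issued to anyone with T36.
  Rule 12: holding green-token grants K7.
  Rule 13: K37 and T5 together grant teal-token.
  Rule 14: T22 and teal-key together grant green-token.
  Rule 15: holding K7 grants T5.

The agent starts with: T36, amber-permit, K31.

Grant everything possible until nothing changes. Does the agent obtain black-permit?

Yes

Holding T36 grants teal-key (Rule 11).
Holding teal-key grants T39 (Rule 7).
Holding T36, T39, and K31 grants K37 (Rule 10).
Holding teal-key, T39, and K37 grants black-code (Rule 3).
Holding black-code grants black-permit (Rule 4).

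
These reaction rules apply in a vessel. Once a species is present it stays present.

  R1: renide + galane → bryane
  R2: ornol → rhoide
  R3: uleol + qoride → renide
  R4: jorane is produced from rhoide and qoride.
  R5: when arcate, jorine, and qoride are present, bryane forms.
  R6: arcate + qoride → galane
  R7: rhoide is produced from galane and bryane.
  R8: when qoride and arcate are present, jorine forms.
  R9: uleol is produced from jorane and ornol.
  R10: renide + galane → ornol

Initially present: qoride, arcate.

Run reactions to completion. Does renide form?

renide would need uleol and qoride (R3), but uleol never forms.

No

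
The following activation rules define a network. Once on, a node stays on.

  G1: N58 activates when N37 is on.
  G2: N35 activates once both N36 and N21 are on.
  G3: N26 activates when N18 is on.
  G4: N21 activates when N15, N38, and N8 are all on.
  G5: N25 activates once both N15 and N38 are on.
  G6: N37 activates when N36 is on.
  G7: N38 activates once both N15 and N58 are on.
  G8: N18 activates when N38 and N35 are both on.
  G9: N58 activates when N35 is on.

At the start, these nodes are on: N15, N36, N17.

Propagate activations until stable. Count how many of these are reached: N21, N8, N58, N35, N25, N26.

G6: N36 on → N37 on.
N37 is on, so N58 activates (G1).
N15 and N58 are on, so N38 activates (G7).
G5: N15 and N38 on → N25 on.
N21 would need N15, N38, and N8 (G4), but N8 never turns on.
No rule produces N8, and it is not given.
N58: reached.
N35 would need N36 and N21 (G2), but N21 never turns on.
N25: reached.
N26 would need N18 (G3), but N18 never turns on.
Reached: N58 and N25 — 2 of the 6.

2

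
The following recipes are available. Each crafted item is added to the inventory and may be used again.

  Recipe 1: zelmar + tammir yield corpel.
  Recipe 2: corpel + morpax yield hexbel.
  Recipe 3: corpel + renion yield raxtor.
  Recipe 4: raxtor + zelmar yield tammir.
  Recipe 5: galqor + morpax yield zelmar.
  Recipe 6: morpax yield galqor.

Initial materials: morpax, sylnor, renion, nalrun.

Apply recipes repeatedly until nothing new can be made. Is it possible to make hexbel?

hexbel would need corpel and morpax (Recipe 2), but corpel is never obtained.

No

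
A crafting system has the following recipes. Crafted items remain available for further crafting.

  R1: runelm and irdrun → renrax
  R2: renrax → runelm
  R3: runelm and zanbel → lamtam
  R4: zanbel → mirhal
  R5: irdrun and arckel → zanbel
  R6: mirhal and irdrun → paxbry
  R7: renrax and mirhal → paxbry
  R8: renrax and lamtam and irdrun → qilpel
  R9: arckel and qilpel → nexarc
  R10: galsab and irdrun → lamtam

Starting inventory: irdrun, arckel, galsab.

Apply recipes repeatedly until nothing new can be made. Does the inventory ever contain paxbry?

Yes

irdrun and arckel → zanbel (R5).
Using R4, zanbel makes mirhal.
Using R6, mirhal and irdrun make paxbry.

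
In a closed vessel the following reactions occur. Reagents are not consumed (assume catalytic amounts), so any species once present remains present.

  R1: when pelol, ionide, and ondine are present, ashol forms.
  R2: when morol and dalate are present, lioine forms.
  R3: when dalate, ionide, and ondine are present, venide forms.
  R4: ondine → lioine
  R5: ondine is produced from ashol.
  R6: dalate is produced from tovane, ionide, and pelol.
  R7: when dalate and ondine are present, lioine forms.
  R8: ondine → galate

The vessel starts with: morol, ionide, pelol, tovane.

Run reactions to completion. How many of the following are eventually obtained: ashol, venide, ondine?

0

ashol would need pelol, ionide, and ondine (R1), but ondine never forms.
venide would need dalate, ionide, and ondine (R3), but ondine never forms.
ondine would need ashol (R5), but ashol never forms.
None of the 3 are reached.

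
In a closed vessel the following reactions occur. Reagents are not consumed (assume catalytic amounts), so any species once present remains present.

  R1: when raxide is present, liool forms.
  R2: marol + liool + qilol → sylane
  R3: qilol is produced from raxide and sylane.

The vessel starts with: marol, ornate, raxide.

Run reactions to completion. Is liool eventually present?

Yes

raxide present → liool forms (R1).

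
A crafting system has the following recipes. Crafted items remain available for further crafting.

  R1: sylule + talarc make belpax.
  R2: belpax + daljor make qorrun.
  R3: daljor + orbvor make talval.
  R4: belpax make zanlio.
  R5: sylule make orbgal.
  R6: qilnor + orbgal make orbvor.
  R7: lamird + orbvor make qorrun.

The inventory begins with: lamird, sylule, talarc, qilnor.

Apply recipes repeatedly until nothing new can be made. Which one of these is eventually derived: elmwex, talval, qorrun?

Using R5, sylule makes orbgal.
qilnor + orbgal → orbvor (R6).
Using R7, lamird and orbvor make qorrun.
talval would need daljor and orbvor (R3), but daljor is never obtained. No rule produces elmwex, and it is not given.

qorrun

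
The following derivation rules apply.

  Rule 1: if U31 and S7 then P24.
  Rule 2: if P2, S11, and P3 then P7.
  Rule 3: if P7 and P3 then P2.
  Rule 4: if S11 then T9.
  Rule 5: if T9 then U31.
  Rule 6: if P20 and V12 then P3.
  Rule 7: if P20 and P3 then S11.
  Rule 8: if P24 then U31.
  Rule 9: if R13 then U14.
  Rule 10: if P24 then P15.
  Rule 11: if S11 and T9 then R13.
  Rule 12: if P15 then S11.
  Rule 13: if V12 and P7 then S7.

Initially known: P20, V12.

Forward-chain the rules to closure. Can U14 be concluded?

Yes

From P20 and V12, Rule 6 gives P3.
P20 and P3 hold, so S11 follows (Rule 7).
From S11, Rule 4 gives T9.
S11 and T9 hold, so R13 follows (Rule 11).
R13 holds, so U14 follows (Rule 9).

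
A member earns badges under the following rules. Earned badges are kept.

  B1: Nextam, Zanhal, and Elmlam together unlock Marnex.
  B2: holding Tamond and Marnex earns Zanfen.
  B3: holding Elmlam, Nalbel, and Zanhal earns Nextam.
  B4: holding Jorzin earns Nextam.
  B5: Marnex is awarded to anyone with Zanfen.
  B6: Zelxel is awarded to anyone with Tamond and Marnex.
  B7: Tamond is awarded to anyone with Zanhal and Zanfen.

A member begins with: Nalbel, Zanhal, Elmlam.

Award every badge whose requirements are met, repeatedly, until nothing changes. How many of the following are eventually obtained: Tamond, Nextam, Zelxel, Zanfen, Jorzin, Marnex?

With Elmlam, Nalbel, and Zanhal, Nextam is earned (B3).
With Nextam, Zanhal, and Elmlam, Marnex is earned (B1).
Tamond would need Zanhal and Zanfen (B7), but Zanfen is never earned.
Nextam: reached.
Zelxel would need Tamond and Marnex (B6), but Tamond is never earned.
Zanfen would need Tamond and Marnex (B2), but Tamond is never earned.
No rule produces Jorzin, and it is not given.
Marnex: reached.
Reached: Nextam and Marnex — 2 of the 6.

2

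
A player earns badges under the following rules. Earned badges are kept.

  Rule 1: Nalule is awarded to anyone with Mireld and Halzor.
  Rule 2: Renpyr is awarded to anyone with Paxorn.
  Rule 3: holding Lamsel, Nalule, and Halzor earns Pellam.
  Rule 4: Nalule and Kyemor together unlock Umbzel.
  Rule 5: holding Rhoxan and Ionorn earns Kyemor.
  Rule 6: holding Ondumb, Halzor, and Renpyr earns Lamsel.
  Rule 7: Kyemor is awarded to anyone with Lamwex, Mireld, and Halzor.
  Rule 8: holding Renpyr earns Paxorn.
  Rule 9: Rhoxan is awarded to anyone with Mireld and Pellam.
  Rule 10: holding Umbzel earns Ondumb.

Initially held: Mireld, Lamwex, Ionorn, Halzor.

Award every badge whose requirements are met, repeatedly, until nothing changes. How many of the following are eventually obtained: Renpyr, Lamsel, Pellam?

0

Renpyr would need Paxorn (Rule 2), but Paxorn is never earned.
Lamsel would need Ondumb, Halzor, and Renpyr (Rule 6), but Renpyr is never earned.
Pellam would need Lamsel, Nalule, and Halzor (Rule 3), but Lamsel is never earned.
None of the 3 are reached.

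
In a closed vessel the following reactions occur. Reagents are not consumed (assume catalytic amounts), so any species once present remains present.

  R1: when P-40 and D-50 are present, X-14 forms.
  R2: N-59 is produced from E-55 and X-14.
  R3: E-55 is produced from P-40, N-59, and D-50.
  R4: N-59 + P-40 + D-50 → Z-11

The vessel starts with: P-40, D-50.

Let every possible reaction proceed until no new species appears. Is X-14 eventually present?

Yes

P-40 and D-50 present → X-14 forms (R1).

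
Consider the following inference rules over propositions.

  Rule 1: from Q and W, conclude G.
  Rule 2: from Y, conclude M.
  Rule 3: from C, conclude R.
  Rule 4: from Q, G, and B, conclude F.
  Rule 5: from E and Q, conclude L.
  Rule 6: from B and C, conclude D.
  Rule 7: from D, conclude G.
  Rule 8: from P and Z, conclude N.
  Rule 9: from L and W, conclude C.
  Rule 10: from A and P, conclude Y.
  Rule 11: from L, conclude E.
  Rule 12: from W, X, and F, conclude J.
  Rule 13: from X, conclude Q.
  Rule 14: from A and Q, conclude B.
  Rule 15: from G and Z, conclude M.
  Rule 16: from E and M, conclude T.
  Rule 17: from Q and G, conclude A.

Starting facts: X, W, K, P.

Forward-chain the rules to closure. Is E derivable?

No

E would need L (Rule 11), but L is never established.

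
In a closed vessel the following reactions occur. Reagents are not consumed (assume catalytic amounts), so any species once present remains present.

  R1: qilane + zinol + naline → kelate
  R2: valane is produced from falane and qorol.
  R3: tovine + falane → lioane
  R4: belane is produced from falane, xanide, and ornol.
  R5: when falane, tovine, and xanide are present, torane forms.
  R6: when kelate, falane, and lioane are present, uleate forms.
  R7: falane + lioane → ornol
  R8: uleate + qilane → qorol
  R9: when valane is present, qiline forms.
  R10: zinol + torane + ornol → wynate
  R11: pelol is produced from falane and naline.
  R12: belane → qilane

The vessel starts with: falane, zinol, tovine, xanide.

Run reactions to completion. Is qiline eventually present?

No

qiline would need valane (R9), but valane never forms.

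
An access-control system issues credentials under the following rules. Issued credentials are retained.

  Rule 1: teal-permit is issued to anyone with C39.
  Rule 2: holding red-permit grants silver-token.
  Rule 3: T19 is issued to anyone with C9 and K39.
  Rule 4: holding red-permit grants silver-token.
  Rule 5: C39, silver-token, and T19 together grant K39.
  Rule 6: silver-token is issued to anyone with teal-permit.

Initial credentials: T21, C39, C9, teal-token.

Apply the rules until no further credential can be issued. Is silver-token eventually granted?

Yes

Holding C39 grants teal-permit (Rule 1).
Holding teal-permit grants silver-token (Rule 6).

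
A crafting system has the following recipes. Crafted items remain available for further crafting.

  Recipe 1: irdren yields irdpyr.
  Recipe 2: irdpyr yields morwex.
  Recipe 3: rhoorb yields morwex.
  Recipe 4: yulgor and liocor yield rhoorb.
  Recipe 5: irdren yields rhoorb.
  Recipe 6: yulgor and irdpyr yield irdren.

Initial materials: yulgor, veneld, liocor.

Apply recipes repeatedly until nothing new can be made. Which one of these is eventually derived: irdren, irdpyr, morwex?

morwex

Using Recipe 4, yulgor and liocor make rhoorb.
Using Recipe 3, rhoorb makes morwex.
irdpyr would need irdren (Recipe 1), but irdren is never obtained. irdren would need yulgor and irdpyr (Recipe 6), but irdpyr is never obtained.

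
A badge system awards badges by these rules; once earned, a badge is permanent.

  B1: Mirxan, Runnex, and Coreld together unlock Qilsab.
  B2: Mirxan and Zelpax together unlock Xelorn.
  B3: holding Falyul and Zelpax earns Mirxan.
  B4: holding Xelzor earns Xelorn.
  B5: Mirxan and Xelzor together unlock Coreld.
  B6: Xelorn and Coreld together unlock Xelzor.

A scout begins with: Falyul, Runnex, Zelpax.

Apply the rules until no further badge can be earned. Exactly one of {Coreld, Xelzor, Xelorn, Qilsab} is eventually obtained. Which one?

Xelorn

With Falyul and Zelpax, Mirxan is earned (B3).
With Mirxan and Zelpax, Xelorn is earned (B2).
Qilsab would need Mirxan, Runnex, and Coreld (B1), but Coreld is never earned. Xelzor would need Xelorn and Coreld (B6), but Coreld is never earned. Coreld would need Mirxan and Xelzor (B5), but Xelzor is never earned.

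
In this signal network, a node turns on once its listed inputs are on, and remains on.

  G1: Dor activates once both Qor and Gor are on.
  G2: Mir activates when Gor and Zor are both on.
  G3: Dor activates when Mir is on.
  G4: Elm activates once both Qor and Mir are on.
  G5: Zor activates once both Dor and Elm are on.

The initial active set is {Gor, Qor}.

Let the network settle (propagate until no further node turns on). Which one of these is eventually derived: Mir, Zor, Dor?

Dor

G1: Qor and Gor on → Dor on.
Zor would need Dor and Elm (G5), but Elm never turns on. Mir would need Gor and Zor (G2), but Zor never turns on.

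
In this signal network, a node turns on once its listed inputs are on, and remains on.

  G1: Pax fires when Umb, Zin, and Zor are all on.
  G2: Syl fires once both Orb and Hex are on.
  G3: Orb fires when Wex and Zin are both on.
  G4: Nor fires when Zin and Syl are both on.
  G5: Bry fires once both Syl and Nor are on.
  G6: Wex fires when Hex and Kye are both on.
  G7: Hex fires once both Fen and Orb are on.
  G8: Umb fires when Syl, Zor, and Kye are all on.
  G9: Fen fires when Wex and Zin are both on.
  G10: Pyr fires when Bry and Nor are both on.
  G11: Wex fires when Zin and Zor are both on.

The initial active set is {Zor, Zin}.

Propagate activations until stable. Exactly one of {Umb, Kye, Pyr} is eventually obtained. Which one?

Zin and Zor are on, so Wex fires (G11).
Wex and Zin are on, so Orb fires (G3).
Wex and Zin are on, so Fen fires (G9).
Fen and Orb are on, so Hex fires (G7).
Orb and Hex are on, so Syl fires (G2).
G4: Zin and Syl on → Nor on.
Syl and Nor are on, so Bry fires (G5).
G10: Bry and Nor on → Pyr on.
Umb would need Syl, Zor, and Kye (G8), but Kye never turns on. No rule produces Kye, and it is not given.

Pyr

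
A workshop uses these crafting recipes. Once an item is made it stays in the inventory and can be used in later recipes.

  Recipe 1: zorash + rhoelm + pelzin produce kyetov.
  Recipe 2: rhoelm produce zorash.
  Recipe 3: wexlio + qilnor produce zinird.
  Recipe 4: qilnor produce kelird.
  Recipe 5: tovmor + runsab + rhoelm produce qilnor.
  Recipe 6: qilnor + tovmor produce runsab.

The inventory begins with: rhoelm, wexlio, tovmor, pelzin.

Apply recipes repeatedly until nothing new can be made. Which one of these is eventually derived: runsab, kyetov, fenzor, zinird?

kyetov

Using Recipe 2, rhoelm makes zorash.
zorash + rhoelm + pelzin → kyetov (Recipe 1).
No rule produces fenzor, and it is not given. runsab would need qilnor and tovmor (Recipe 6), but qilnor is never obtained. zinird would need wexlio and qilnor (Recipe 3), but qilnor is never obtained.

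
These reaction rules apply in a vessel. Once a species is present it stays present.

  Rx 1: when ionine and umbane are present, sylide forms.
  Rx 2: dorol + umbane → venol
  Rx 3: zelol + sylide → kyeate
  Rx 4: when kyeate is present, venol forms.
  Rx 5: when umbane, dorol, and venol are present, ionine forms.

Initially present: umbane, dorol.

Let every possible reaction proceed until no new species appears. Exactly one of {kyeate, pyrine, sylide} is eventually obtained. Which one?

sylide

dorol and umbane present → venol forms (Rx 2).
umbane, dorol, and venol present → ionine forms (Rx 5).
ionine and umbane present → sylide forms (Rx 1).
No rule produces pyrine, and it is not given. kyeate would need zelol and sylide (Rx 3), but zelol never forms.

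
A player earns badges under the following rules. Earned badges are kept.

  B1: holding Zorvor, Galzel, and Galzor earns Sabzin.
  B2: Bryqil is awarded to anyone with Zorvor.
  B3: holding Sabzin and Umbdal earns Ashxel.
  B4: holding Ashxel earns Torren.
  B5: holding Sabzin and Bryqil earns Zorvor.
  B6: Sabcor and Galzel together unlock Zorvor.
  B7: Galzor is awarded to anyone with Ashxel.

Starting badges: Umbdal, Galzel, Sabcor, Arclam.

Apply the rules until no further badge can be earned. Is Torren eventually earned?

No

Torren would need Ashxel (B4), but Ashxel is never earned.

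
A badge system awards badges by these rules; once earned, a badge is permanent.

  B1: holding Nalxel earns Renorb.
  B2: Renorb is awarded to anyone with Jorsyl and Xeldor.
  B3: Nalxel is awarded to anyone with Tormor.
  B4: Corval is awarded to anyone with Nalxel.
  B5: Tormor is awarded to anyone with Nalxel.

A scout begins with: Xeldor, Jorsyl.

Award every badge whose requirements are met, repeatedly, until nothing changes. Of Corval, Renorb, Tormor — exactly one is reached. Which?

Renorb

With Jorsyl and Xeldor, Renorb is earned (B2).
Tormor would need Nalxel (B5), but Nalxel is never earned. Corval would need Nalxel (B4), but Nalxel is never earned.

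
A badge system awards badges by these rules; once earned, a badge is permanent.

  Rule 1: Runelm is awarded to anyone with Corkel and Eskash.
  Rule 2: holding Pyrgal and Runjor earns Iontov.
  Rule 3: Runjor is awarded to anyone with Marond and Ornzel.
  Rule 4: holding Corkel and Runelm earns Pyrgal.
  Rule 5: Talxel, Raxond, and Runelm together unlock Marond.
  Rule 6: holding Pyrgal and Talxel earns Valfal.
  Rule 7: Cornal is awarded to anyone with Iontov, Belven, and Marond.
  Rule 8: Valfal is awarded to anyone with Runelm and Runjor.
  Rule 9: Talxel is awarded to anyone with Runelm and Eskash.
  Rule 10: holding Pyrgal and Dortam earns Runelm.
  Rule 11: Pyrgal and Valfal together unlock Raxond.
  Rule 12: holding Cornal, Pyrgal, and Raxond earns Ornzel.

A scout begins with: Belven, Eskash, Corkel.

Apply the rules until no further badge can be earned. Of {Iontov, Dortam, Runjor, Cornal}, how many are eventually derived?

0

Iontov would need Pyrgal and Runjor (Rule 2), but Runjor is never earned.
No rule produces Dortam, and it is not given.
Runjor would need Marond and Ornzel (Rule 3), but Ornzel is never earned.
Cornal would need Iontov, Belven, and Marond (Rule 7), but Iontov is never earned.
None of the 4 are reached.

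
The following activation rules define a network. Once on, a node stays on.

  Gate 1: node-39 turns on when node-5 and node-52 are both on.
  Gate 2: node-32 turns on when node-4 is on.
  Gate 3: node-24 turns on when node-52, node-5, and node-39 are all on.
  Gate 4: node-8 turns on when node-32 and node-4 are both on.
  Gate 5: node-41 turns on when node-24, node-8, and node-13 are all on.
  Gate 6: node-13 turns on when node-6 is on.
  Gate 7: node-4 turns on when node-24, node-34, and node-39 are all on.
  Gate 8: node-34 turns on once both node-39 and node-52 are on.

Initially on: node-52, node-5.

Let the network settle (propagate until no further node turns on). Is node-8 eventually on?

Gate 1: node-5 and node-52 on → node-39 on.
node-52, node-5, and node-39 are on, so node-24 turns on (Gate 3).
node-39 and node-52 are on, so node-34 turns on (Gate 8).
node-24, node-34, and node-39 are on, so node-4 turns on (Gate 7).
Gate 2: node-4 on → node-32 on.
Gate 4: node-32 and node-4 on → node-8 on.

Yes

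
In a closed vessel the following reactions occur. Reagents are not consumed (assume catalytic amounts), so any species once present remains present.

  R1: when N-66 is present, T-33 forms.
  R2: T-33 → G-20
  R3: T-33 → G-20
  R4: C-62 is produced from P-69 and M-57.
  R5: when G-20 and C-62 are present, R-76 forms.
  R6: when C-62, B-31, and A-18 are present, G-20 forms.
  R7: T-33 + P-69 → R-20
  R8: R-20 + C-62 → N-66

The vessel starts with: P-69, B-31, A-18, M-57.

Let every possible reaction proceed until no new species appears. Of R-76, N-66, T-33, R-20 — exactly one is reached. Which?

P-69 and M-57 present → C-62 forms (R4).
C-62, B-31, and A-18 present → G-20 forms (R6).
G-20 and C-62 present → R-76 forms (R5).
R-20 would need T-33 and P-69 (R7), but T-33 never forms. T-33 would need N-66 (R1), but N-66 never forms. N-66 would need R-20 and C-62 (R8), but R-20 never forms.

R-76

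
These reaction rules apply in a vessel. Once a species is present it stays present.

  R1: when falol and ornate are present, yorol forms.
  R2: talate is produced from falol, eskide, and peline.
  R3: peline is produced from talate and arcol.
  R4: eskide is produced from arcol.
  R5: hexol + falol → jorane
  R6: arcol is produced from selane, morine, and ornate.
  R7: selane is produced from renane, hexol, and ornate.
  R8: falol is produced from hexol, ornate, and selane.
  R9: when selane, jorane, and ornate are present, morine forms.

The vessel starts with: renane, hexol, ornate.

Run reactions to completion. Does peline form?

peline would need talate and arcol (R3), but talate never forms.

No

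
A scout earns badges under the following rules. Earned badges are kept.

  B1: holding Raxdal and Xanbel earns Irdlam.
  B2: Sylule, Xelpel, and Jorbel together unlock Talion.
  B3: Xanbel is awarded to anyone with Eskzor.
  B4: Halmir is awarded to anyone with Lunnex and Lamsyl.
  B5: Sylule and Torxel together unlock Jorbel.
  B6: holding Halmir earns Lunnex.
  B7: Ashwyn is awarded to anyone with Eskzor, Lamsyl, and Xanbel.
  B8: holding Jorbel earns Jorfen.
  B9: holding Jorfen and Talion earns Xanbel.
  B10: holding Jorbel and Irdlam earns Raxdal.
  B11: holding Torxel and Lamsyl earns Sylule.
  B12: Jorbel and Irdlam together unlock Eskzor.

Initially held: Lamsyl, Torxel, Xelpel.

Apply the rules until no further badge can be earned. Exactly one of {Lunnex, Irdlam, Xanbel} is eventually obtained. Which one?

Xanbel

With Torxel and Lamsyl, Sylule is earned (B11).
With Sylule and Torxel, Jorbel is earned (B5).
With Sylule, Xelpel, and Jorbel, Talion is earned (B2).
With Jorbel, Jorfen is earned (B8).
With Jorfen and Talion, Xanbel is earned (B9).
Lunnex would need Halmir (B6), but Halmir is never earned. Irdlam would need Raxdal and Xanbel (B1), but Raxdal is never earned.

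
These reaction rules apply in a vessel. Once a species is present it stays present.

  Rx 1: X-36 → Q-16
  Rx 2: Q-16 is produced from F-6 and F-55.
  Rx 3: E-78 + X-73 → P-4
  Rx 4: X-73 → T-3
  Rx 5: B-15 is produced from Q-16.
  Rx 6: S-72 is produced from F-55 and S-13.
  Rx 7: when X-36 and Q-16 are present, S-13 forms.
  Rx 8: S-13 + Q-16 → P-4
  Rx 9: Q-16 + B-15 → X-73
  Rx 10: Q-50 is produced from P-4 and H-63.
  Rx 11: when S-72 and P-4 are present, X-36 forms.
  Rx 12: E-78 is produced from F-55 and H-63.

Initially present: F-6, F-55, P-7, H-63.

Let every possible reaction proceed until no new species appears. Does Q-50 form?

F-6 and F-55 present → Q-16 forms (Rx 2).
F-55 and H-63 present → E-78 forms (Rx 12).
Q-16 present → B-15 forms (Rx 5).
Q-16 and B-15 present → X-73 forms (Rx 9).
E-78 and X-73 present → P-4 forms (Rx 3).
P-4 and H-63 present → Q-50 forms (Rx 10).

Yes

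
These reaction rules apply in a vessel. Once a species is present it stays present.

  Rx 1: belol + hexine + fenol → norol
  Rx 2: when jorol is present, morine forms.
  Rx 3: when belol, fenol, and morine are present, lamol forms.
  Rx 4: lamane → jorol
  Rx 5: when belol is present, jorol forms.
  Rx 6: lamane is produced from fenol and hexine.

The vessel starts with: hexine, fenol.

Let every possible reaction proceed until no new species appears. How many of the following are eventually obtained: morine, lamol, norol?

fenol and hexine present → lamane forms (Rx 6).
lamane present → jorol forms (Rx 4).
jorol present → morine forms (Rx 2).
morine: reached.
lamol would need belol, fenol, and morine (Rx 3), but belol never forms.
norol would need belol, hexine, and fenol (Rx 1), but belol never forms.
Reached: morine — 1 of the 3.

1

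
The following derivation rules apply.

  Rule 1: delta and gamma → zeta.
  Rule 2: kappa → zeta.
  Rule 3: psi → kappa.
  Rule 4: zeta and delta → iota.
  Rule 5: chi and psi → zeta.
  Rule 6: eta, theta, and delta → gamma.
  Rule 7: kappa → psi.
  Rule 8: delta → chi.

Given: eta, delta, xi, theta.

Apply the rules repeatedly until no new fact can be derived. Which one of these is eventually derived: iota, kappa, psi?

iota

eta, theta, and delta hold, so gamma follows (Rule 6).
delta and gamma hold, so zeta follows (Rule 1).
From zeta and delta, Rule 4 gives iota.
kappa would need psi (Rule 3), but psi is never established. psi would need kappa (Rule 7), but kappa is never established.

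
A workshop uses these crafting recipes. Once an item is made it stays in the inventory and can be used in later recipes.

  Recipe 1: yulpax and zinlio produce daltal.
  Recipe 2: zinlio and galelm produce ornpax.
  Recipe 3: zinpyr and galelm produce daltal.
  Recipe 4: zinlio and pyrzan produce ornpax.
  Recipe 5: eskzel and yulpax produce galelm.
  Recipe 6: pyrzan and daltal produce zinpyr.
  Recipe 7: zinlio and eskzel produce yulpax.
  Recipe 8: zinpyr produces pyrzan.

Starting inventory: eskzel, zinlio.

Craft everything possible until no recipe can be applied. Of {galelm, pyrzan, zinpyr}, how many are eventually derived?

zinlio and eskzel → yulpax (Recipe 7).
eskzel and yulpax → galelm (Recipe 5).
galelm: reached.
pyrzan would need zinpyr (Recipe 8), but zinpyr is never obtained.
zinpyr would need pyrzan and daltal (Recipe 6), but pyrzan is never obtained.
Reached: galelm — 1 of the 3.

1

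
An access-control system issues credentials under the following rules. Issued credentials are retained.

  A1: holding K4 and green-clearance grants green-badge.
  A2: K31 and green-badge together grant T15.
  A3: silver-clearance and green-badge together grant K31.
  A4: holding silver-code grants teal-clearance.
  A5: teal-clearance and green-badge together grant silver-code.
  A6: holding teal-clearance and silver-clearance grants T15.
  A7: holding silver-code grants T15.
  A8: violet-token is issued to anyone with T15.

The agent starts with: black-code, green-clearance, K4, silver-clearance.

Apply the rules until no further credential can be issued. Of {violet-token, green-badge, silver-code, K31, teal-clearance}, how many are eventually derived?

Holding K4 and green-clearance grants green-badge (A1).
Holding silver-clearance and green-badge grants K31 (A3).
Holding K31 and green-badge grants T15 (A2).
Holding T15 grants violet-token (A8).
violet-token: reached.
green-badge: reached.
silver-code would need teal-clearance and green-badge (A5), but teal-clearance is never granted.
K31: reached.
teal-clearance would need silver-code (A4), but silver-code is never granted.
Reached: violet-token, green-badge, and K31 — 3 of the 5.

3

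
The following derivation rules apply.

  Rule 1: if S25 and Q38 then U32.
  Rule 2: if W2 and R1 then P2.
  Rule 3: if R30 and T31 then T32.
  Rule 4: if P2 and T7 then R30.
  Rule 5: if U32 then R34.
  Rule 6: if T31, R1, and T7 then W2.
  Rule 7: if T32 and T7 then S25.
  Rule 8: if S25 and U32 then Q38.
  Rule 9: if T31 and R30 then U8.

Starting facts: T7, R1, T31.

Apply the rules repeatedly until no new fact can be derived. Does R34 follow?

R34 would need U32 (Rule 5), but U32 is never established.

No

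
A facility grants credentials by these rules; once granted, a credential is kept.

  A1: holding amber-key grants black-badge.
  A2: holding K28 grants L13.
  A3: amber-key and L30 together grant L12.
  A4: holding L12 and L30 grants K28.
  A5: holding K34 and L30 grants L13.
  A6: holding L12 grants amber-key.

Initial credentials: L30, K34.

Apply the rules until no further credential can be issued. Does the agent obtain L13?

Yes

Holding K34 and L30 grants L13 (A5).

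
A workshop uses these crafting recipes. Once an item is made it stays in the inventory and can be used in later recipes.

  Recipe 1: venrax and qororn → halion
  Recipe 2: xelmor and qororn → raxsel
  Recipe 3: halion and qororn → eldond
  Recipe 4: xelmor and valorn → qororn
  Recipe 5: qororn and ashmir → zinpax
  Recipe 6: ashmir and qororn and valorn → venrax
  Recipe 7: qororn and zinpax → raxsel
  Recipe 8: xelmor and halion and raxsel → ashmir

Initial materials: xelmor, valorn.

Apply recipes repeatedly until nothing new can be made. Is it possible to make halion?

halion would need venrax and qororn (Recipe 1), but venrax is never obtained.

No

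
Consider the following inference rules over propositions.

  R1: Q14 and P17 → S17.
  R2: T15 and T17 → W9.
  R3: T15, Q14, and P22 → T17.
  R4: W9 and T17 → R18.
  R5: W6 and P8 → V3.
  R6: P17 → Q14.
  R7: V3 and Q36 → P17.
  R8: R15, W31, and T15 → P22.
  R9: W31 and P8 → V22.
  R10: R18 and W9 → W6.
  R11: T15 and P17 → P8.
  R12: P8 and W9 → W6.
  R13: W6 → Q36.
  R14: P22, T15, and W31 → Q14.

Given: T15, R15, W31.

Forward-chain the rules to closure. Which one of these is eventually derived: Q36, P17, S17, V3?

R15, W31, and T15 hold, so P22 follows (R8).
P22, T15, and W31 hold, so Q14 follows (R14).
From T15, Q14, and P22, R3 gives T17.
From T15 and T17, R2 gives W9.
From W9 and T17, R4 gives R18.
R18 and W9 hold, so W6 follows (R10).
From W6, R13 gives Q36.
S17 would need Q14 and P17 (R1), but P17 is never established. V3 would need W6 and P8 (R5), but P8 is never established. P17 would need V3 and Q36 (R7), but V3 is never established.

Q36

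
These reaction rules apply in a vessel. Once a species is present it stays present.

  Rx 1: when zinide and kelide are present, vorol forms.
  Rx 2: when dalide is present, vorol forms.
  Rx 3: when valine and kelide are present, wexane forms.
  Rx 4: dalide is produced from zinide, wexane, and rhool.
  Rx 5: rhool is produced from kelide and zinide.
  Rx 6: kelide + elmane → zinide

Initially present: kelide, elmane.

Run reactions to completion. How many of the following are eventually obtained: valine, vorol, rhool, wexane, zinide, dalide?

kelide and elmane present → zinide forms (Rx 6).
kelide and zinide present → rhool forms (Rx 5).
zinide and kelide present → vorol forms (Rx 1).
No rule produces valine, and it is not given.
vorol: reached.
rhool: reached.
wexane would need valine and kelide (Rx 3), but valine never forms.
zinide: reached.
dalide would need zinide, wexane, and rhool (Rx 4), but wexane never forms.
Reached: vorol, rhool, and zinide — 3 of the 6.

3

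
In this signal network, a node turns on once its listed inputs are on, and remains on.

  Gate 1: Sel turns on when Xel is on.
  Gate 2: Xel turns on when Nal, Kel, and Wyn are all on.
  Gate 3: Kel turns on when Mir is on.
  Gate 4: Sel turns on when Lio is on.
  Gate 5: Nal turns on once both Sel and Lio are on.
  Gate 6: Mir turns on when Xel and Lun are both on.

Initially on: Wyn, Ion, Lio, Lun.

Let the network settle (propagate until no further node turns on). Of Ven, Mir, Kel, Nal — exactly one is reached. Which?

Gate 4: Lio on → Sel on.
Sel and Lio are on, so Nal turns on (Gate 5).
Kel would need Mir (Gate 3), but Mir never turns on. No rule produces Ven, and it is not given. Mir would need Xel and Lun (Gate 6), but Xel never turns on.

Nal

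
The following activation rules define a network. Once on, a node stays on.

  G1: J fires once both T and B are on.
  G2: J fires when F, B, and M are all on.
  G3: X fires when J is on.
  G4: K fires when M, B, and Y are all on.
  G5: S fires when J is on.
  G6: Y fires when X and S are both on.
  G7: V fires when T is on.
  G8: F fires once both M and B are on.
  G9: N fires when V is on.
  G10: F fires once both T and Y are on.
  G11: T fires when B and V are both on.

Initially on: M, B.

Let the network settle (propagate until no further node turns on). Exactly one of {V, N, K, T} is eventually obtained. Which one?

M and B are on, so F fires (G8).
F, B, and M are on, so J fires (G2).
J is on, so X fires (G3).
G5: J on → S on.
X and S are on, so Y fires (G6).
M, B, and Y are on, so K fires (G4).
N would need V (G9), but V never turns on. V would need T (G7), but T never turns on. T would need B and V (G11), but V never turns on.

K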